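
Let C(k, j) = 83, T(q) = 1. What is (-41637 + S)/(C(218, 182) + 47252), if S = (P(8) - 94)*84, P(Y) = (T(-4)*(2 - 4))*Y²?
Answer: -12057/9467 ≈ -1.2736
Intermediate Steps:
P(Y) = -2*Y² (P(Y) = (1*(2 - 4))*Y² = (1*(-2))*Y² = -2*Y²)
S = -18648 (S = (-2*8² - 94)*84 = (-2*64 - 94)*84 = (-128 - 94)*84 = -222*84 = -18648)
(-41637 + S)/(C(218, 182) + 47252) = (-41637 - 18648)/(83 + 47252) = -60285/47335 = -60285*1/47335 = -12057/9467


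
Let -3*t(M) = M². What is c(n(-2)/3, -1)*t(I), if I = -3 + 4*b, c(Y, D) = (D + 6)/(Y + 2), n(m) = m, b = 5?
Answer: -1445/4 ≈ -361.25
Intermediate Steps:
c(Y, D) = (6 + D)/(2 + Y)
I = 17 (I = -3 + 4*5 = -3 + 20 = 17)
t(M) = -M²/3
c(n(-2)/3, -1)*t(I) = ((6 - 1)/(2 - 2/3))*(-⅓*17²) = (5/(2 - 2*⅓))*(-⅓*289) = (5/(2 - ⅔))*(-289/3) = (5/(4/3))*(-289/3) = ((¾)*5)*(-289/3) = (15/4)*(-289/3) = -1445/4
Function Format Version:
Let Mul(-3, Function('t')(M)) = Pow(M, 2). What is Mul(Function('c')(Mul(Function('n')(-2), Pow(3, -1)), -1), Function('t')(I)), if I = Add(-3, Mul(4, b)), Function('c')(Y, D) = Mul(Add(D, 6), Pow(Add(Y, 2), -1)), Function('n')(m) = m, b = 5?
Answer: Rational(-1445, 4) ≈ -361.25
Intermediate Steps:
Function('c')(Y, D) = Mul(Pow(Add(2, Y), -1), Add(6, D)) (Function('c')(Y, D) = Mul(Add(6, D), Pow(Add(2, Y), -1)) = Mul(Pow(Add(2, Y), -1), Add(6, D)))
I = 17 (I = Add(-3, Mul(4, 5)) = Add(-3, 20) = 17)
Function('t')(M) = Mul(Rational(-1, 3), Pow(M, 2))
Mul(Function('c')(Mul(Function('n')(-2), Pow(3, -1)), -1), Function('t')(I)) = Mul(Mul(Pow(Add(2, Mul(-2, Pow(3, -1))), -1), Add(6, -1)), Mul(Rational(-1, 3), Pow(17, 2))) = Mul(Mul(Pow(Add(2, Mul(-2, Rational(1, 3))), -1), 5), Mul(Rational(-1, 3), 289)) = Mul(Mul(Pow(Add(2, Rational(-2, 3)), -1), 5), Rational(-289, 3)) = Mul(Mul(Pow(Rational(4, 3), -1), 5), Rational(-289, 3)) = Mul(Mul(Rational(3, 4), 5), Rational(-289, 3)) = Mul(Rational(15, 4), Rational(-289, 3)) = Rational(-1445, 4)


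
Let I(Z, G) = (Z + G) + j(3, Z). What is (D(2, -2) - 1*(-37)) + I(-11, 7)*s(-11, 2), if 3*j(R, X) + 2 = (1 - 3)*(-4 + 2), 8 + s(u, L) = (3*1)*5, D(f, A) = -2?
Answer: 35/3 ≈ 11.667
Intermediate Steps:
s(u, L) = 7 (s(u, L) = -8 + (3*1)*5 = -8 + 3*5 = -8 + 15 = 7)
j(R, X) = ⅔ (j(R, X) = -⅔ + ((1 - 3)*(-4 + 2))/3 = -⅔ + (-2*(-2))/3 = -⅔ + (⅓)*4 = -⅔ + 4/3 = ⅔)
I(Z, G) = ⅔ + G + Z (I(Z, G) = (Z + G) + ⅔ = (G + Z) + ⅔ = ⅔ + G + Z)
(D(2, -2) - 1*(-37)) + I(-11, 7)*s(-11, 2) = (-2 - 1*(-37)) + (⅔ + 7 - 11)*7 = (-2 + 37) - 10/3*7 = 35 - 70/3 = 35/3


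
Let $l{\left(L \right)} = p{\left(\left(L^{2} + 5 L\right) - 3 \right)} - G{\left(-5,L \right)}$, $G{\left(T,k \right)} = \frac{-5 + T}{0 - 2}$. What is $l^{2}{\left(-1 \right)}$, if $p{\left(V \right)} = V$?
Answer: $144$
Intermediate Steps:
$G{\left(T,k \right)} = \frac{5}{2} - \frac{T}{2}$ ($G{\left(T,k \right)} = \frac{-5 + T}{-2} = \left(-5 + T\right) \left(- \frac{1}{2}\right) = \frac{5}{2} - \frac{T}{2}$)
$l{\left(L \right)} = -8 + L^{2} + 5 L$ ($l{\left(L \right)} = \left(\left(L^{2} + 5 L\right) - 3\right) - \left(\frac{5}{2} - - \frac{5}{2}\right) = \left(-3 + L^{2} + 5 L\right) - \left(\frac{5}{2} + \frac{5}{2}\right) = \left(-3 + L^{2} + 5 L\right) - 5 = -8 + L^{2} + 5 L$)
$l^{2}{\left(-1 \right)} = \left(-8 + \left(-1\right)^{2} + 5 \left(-1\right)\right)^{2} = \left(-8 + 1 - 5\right)^{2} = \left(-12\right)^{2} = 144$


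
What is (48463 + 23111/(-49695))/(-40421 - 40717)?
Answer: -1204172837/2016076455 ≈ -0.59729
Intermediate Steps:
(48463 + 23111/(-49695))/(-40421 - 40717) = (48463 + 23111*(-1/49695))/(-81138) = (48463 - 23111/49695)*(-1/81138) = (2408345674/49695)*(-1/81138) = -1204172837/2016076455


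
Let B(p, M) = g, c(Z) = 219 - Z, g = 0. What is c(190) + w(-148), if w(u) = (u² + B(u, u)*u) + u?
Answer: 21785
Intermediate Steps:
B(p, M) = 0
w(u) = u + u² (w(u) = (u² + 0*u) + u = (u² + 0) + u = u² + u = u + u²)
c(190) + w(-148) = (219 - 1*190) - 148*(1 - 148) = (219 - 190) - 148*(-147) = 29 + 21756 = 21785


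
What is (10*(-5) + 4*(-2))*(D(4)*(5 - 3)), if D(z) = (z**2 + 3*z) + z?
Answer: -3712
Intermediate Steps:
D(z) = z**2 + 4*z
(10*(-5) + 4*(-2))*(D(4)*(5 - 3)) = (10*(-5) + 4*(-2))*((4*(4 + 4))*(5 - 3)) = (-50 - 8)*((4*8)*2) = -1856*2 = -58*64 = -3712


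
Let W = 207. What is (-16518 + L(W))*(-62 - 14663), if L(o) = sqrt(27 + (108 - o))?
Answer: 243227550 - 88350*I*sqrt(2) ≈ 2.4323e+8 - 1.2495e+5*I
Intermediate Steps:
L(o) = sqrt(135 - o)
(-16518 + L(W))*(-62 - 14663) = (-16518 + sqrt(135 - 1*207))*(-62 - 14663) = (-16518 + sqrt(135 - 207))*(-14725) = (-16518 + sqrt(-72))*(-14725) = (-16518 + 6*I*sqrt(2))*(-14725) = 243227550 - 88350*I*sqrt(2)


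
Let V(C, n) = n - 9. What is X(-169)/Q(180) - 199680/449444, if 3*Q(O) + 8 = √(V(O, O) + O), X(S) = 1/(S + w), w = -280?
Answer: -6435537624/14479175543 - 9*√39/128863 ≈ -0.44490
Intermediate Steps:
V(C, n) = -9 + n
X(S) = 1/(-280 + S) (X(S) = 1/(S - 280) = 1/(-280 + S))
Q(O) = -8/3 + √(-9 + 2*O)/3 (Q(O) = -8/3 + √((-9 + O) + O)/3 = -8/3 + √(-9 + 2*O)/3)
X(-169)/Q(180) - 199680/449444 = 1/((-280 - 169)*(-8/3 + √(-9 + 2*180)/3)) - 199680/449444 = 1/((-449)*(-8/3 + √(-9 + 360)/3)) - 199680*1/449444 = -1/(449*(-8/3 + √351/3)) - 49920/112361 = -1/(449*(-8/3 + (3*√39)/3)) - 49920/112361 = -1/(449*(-8/3 + √39)) - 49920/112361 = -49920/112361 - 1/(449*(-8/3 + √39))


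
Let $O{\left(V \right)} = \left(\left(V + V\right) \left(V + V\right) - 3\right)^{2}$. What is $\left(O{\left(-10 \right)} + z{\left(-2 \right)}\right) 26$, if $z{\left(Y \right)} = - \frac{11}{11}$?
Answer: $4097808$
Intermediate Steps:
$z{\left(Y \right)} = -1$ ($z{\left(Y \right)} = \left(-11\right) \frac{1}{11} = -1$)
$O{\left(V \right)} = \left(-3 + 4 V^{2}\right)^{2}$ ($O{\left(V \right)} = \left(2 V 2 V - 3\right)^{2} = \left(4 V^{2} - 3\right)^{2} = \left(-3 + 4 V^{2}\right)^{2}$)
$\left(O{\left(-10 \right)} + z{\left(-2 \right)}\right) 26 = \left(\left(-3 + 4 \left(-10\right)^{2}\right)^{2} - 1\right) 26 = \left(\left(-3 + 4 \cdot 100\right)^{2} - 1\right) 26 = \left(\left(-3 + 400\right)^{2} - 1\right) 26 = \left(397^{2} - 1\right) 26 = \left(157609 - 1\right) 26 = 157608 \cdot 26 = 4097808$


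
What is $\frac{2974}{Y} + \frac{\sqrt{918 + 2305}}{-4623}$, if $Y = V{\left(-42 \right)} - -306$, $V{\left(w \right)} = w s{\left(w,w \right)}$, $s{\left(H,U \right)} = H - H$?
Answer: $\frac{1487}{153} - \frac{\sqrt{3223}}{4623} \approx 9.7067$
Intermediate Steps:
$s{\left(H,U \right)} = 0$
$V{\left(w \right)} = 0$ ($V{\left(w \right)} = w 0 = 0$)
$Y = 306$ ($Y = 0 - -306 = 0 + 306 = 306$)
$\frac{2974}{Y} + \frac{\sqrt{918 + 2305}}{-4623} = \frac{2974}{306} + \frac{\sqrt{918 + 2305}}{-4623} = 2974 \cdot \frac{1}{306} + \sqrt{3223} \left(- \frac{1}{4623}\right) = \frac{1487}{153} - \frac{\sqrt{3223}}{4623}$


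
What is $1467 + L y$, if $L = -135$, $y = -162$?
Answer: $23337$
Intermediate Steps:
$1467 + L y = 1467 - -21870 = 1467 + 21870 = 23337$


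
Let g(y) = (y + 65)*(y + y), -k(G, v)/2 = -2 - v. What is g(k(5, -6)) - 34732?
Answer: -35644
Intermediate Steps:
k(G, v) = 4 + 2*v (k(G, v) = -2*(-2 - v) = 4 + 2*v)
g(y) = 2*y*(65 + y) (g(y) = (65 + y)*(2*y) = 2*y*(65 + y))
g(k(5, -6)) - 34732 = 2*(4 + 2*(-6))*(65 + (4 + 2*(-6))) - 34732 = 2*(4 - 12)*(65 + (4 - 12)) - 34732 = 2*(-8)*(65 - 8) - 34732 = 2*(-8)*57 - 34732 = -912 - 34732 = -35644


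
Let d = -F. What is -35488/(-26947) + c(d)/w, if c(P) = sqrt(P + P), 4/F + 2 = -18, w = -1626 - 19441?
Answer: 35488/26947 - sqrt(10)/105335 ≈ 1.3169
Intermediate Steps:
w = -21067
F = -1/5 (F = 4/(-2 - 18) = 4/(-20) = 4*(-1/20) = -1/5 ≈ -0.20000)
d = 1/5 (d = -1*(-1/5) = 1/5 ≈ 0.20000)
c(P) = sqrt(2)*sqrt(P) (c(P) = sqrt(2*P) = sqrt(2)*sqrt(P))
-35488/(-26947) + c(d)/w = -35488/(-26947) + (sqrt(2)*sqrt(1/5))/(-21067) = -35488*(-1/26947) + (sqrt(2)*(sqrt(5)/5))*(-1/21067) = 35488/26947 + (sqrt(10)/5)*(-1/21067) = 35488/26947 - sqrt(10)/105335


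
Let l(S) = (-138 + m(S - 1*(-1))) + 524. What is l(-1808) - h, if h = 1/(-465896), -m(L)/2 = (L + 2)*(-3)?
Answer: -4865817823/465896 ≈ -10444.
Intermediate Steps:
m(L) = 12 + 6*L (m(L) = -2*(L + 2)*(-3) = -2*(2 + L)*(-3) = -2*(-6 - 3*L) = 12 + 6*L)
l(S) = 404 + 6*S (l(S) = (-138 + (12 + 6*(S - 1*(-1)))) + 524 = (-138 + (12 + 6*(S + 1))) + 524 = (-138 + (12 + 6*(1 + S))) + 524 = (-138 + (12 + (6 + 6*S))) + 524 = (-138 + (18 + 6*S)) + 524 = (-120 + 6*S) + 524 = 404 + 6*S)
h = -1/465896 ≈ -2.1464e-6
l(-1808) - h = (404 + 6*(-1808)) - 1*(-1/465896) = (404 - 10848) + 1/465896 = -10444 + 1/465896 = -4865817823/465896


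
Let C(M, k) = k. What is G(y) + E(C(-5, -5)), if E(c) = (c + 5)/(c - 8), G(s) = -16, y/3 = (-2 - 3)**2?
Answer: -16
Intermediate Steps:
y = 75 (y = 3*(-2 - 3)**2 = 3*(-5)**2 = 3*25 = 75)
E(c) = (5 + c)/(-8 + c)
G(y) + E(C(-5, -5)) = -16 + (5 - 5)/(-8 - 5) = -16 + 0/(-13) = -16 - 1/13*0 = -16 + 0 = -16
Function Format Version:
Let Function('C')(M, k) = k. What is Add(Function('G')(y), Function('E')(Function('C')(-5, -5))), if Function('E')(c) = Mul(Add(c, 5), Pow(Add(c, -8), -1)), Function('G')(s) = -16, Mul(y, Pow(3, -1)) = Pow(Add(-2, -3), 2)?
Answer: -16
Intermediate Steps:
y = 75 (y = Mul(3, Pow(Add(-2, -3), 2)) = Mul(3, Pow(-5, 2)) = Mul(3, 25) = 75)
Function('E')(c) = Mul(Pow(Add(-8, c), -1), Add(5, c)) (Function('E')(c) = Mul(Add(5, c), Pow(Add(-8, c), -1)) = Mul(Pow(Add(-8, c), -1), Add(5, c)))
Add(Function('G')(y), Function('E')(Function('C')(-5, -5))) = Add(-16, Mul(Pow(Add(-8, -5), -1), Add(5, -5))) = Add(-16, Mul(Pow(-13, -1), 0)) = Add(-16, Mul(Rational(-1, 13), 0)) = Add(-16, 0) = -16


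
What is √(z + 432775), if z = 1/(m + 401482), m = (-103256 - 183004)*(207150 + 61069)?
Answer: √2551279474582878103696745642/76779969458 ≈ 657.86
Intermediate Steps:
m = -76780370940 (m = -286260*268219 = -76780370940)
z = -1/76779969458 (z = 1/(-76780370940 + 401482) = 1/(-76779969458) = -1/76779969458 ≈ -1.3024e-11)
√(z + 432775) = √(-1/76779969458 + 432775) = √(33228451282185949/76779969458) = √2551279474582878103696745642/76779969458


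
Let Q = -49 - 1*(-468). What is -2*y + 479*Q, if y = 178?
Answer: 200345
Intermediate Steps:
Q = 419 (Q = -49 + 468 = 419)
-2*y + 479*Q = -2*178 + 479*419 = -356 + 200701 = 200345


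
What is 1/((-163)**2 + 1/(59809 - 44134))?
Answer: 15675/416469076 ≈ 3.7638e-5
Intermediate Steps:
1/((-163)**2 + 1/(59809 - 44134)) = 1/(26569 + 1/15675) = 1/(416469076/15675) = 15675/416469076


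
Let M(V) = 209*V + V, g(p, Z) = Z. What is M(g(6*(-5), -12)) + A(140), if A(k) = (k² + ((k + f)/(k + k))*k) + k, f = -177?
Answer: 34403/2 ≈ 17202.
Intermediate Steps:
M(V) = 210*V
A(k) = -177/2 + k² + 3*k/2 (A(k) = (k² + ((k - 177)/(k + k))*k) + k = (k² + ((-177 + k)/((2*k)))*k) + k = (k² + ((-177 + k)*(1/(2*k)))*k) + k = (k² + ((-177 + k)/(2*k))*k) + k = (k² + (-177/2 + k/2)) + k = (-177/2 + k² + k/2) + k = -177/2 + k² + 3*k/2)
M(g(6*(-5), -12)) + A(140) = 210*(-12) + (-177/2 + 140² + (3/2)*140) = -2520 + (-177/2 + 19600 + 210) = -2520 + 39443/2 = 34403/2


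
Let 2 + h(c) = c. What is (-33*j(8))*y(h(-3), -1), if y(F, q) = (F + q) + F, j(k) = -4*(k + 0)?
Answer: -11616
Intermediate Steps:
h(c) = -2 + c
j(k) = -4*k
y(F, q) = q + 2*F
(-33*j(8))*y(h(-3), -1) = (-(-132)*8)*(-1 + 2*(-2 - 3)) = (-33*(-32))*(-1 + 2*(-5)) = 1056*(-1 - 10) = 1056*(-11) = -11616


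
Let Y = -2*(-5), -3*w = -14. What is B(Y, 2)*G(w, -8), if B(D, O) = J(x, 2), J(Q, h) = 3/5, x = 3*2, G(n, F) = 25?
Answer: 15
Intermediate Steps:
w = 14/3 (w = -⅓*(-14) = 14/3 ≈ 4.6667)
x = 6
J(Q, h) = ⅗ (J(Q, h) = 3*(⅕) = ⅗)
Y = 10
B(D, O) = ⅗
B(Y, 2)*G(w, -8) = (⅗)*25 = 15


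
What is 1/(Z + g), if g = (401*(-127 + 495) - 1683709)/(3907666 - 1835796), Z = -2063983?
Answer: -2071870/4276305994351 ≈ -4.8450e-7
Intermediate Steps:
g = -1536141/2071870 (g = (401*368 - 1683709)/2071870 = (147568 - 1683709)*(1/2071870) = -1536141*1/2071870 = -1536141/2071870 ≈ -0.74143)
1/(Z + g) = 1/(-2063983 - 1536141/2071870) = 1/(-4276305994351/2071870) = -2071870/4276305994351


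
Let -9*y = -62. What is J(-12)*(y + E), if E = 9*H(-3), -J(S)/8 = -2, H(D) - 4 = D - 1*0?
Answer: 2288/9 ≈ 254.22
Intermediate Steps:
H(D) = 4 + D (H(D) = 4 + (D - 1*0) = 4 + (D + 0) = 4 + D)
J(S) = 16 (J(S) = -8*(-2) = 16)
y = 62/9 (y = -⅑*(-62) = 62/9 ≈ 6.8889)
E = 9 (E = 9*(4 - 3) = 9*1 = 9)
J(-12)*(y + E) = 16*(62/9 + 9) = 16*(143/9) = 2288/9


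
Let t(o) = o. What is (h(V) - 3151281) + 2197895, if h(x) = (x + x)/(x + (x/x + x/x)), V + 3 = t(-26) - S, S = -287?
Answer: -61969961/65 ≈ -9.5338e+5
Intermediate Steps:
V = 258 (V = -3 + (-26 - 1*(-287)) = -3 + (-26 + 287) = -3 + 261 = 258)
h(x) = 2*x/(2 + x) (h(x) = (2*x)/(x + (1 + 1)) = (2*x)/(x + 2) = (2*x)/(2 + x) = 2*x/(2 + x))
(h(V) - 3151281) + 2197895 = (2*258/(2 + 258) - 3151281) + 2197895 = (2*258/260 - 3151281) + 2197895 = (2*258*(1/260) - 3151281) + 2197895 = (129/65 - 3151281) + 2197895 = -204833136/65 + 2197895 = -61969961/65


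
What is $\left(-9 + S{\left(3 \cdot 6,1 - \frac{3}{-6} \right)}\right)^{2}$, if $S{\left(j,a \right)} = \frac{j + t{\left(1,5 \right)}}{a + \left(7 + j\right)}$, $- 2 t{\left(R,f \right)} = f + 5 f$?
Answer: $\frac{221841}{2809} \approx 78.975$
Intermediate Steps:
$t{\left(R,f \right)} = - 3 f$ ($t{\left(R,f \right)} = - \frac{f + 5 f}{2} = - \frac{6 f}{2} = - 3 f$)
$S{\left(j,a \right)} = \frac{-15 + j}{7 + a + j}$ ($S{\left(j,a \right)} = \frac{j - 15}{a + \left(7 + j\right)} = \frac{j - 15}{7 + a + j} = \frac{-15 + j}{7 + a + j}$)
$\left(-9 + S{\left(3 \cdot 6,1 - \frac{3}{-6} \right)}\right)^{2} = \left(-9 + \frac{-15 + 3 \cdot 6}{7 + \left(1 - \frac{3}{-6}\right) + 3 \cdot 6}\right)^{2} = \left(-9 + \frac{-15 + 18}{7 + \left(1 - 3 \left(- \frac{1}{6}\right)\right) + 18}\right)^{2} = \left(-9 + \frac{1}{7 + \left(1 - - \frac{1}{2}\right) + 18} \cdot 3\right)^{2} = \left(-9 + \frac{1}{7 + \left(1 + \frac{1}{2}\right) + 18} \cdot 3\right)^{2} = \left(-9 + \frac{1}{7 + \frac{3}{2} + 18} \cdot 3\right)^{2} = \left(-9 + \frac{1}{\frac{53}{2}} \cdot 3\right)^{2} = \left(-9 + \frac{2}{53} \cdot 3\right)^{2} = \left(-9 + \frac{6}{53}\right)^{2} = \left(- \frac{471}{53}\right)^{2} = \frac{221841}{2809}$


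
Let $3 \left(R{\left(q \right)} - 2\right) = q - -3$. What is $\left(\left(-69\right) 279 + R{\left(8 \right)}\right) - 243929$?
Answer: $- \frac{789523}{3} \approx -2.6317 \cdot 10^{5}$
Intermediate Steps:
$R{\left(q \right)} = 3 + \frac{q}{3}$ ($R{\left(q \right)} = 2 + \frac{q - -3}{3} = 2 + \frac{q + 3}{3} = 2 + \frac{3 + q}{3} = 2 + \left(1 + \frac{q}{3}\right) = 3 + \frac{q}{3}$)
$\left(\left(-69\right) 279 + R{\left(8 \right)}\right) - 243929 = \left(\left(-69\right) 279 + \left(3 + \frac{1}{3} \cdot 8\right)\right) - 243929 = \left(-19251 + \left(3 + \frac{8}{3}\right)\right) - 243929 = \left(-19251 + \frac{17}{3}\right) - 243929 = - \frac{57736}{3} - 243929 = - \frac{789523}{3}$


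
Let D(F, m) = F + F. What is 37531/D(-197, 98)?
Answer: -37531/394 ≈ -95.256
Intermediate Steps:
D(F, m) = 2*F
37531/D(-197, 98) = 37531/((2*(-197))) = 37531/(-394) = 37531*(-1/394) = -37531/394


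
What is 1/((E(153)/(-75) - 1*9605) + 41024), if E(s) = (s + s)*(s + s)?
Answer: 25/754263 ≈ 3.3145e-5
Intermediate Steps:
E(s) = 4*s² (E(s) = (2*s)*(2*s) = 4*s²)
1/((E(153)/(-75) - 1*9605) + 41024) = 1/(((4*153²)/(-75) - 1*9605) + 41024) = 1/(((4*23409)*(-1/75) - 9605) + 41024) = 1/((93636*(-1/75) - 9605) + 41024) = 1/((-31212/25 - 9605) + 41024) = 1/(-271337/25 + 41024) = 1/(754263/25) = 25/754263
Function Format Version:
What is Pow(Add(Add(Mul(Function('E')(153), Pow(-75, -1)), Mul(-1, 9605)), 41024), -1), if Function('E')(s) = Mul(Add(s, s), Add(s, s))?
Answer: Rational(25, 754263) ≈ 3.3145e-5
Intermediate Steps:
Function('E')(s) = Mul(4, Pow(s, 2)) (Function('E')(s) = Mul(Mul(2, s), Mul(2, s)) = Mul(4, Pow(s, 2)))
Pow(Add(Add(Mul(Function('E')(153), Pow(-75, -1)), Mul(-1, 9605)), 41024), -1) = Pow(Add(Add(Mul(Mul(4, Pow(153, 2)), Pow(-75, -1)), Mul(-1, 9605)), 41024), -1) = Pow(Add(Add(Mul(Mul(4, 23409), Rational(-1, 75)), -9605), 41024), -1) = Pow(Add(Add(Mul(93636, Rational(-1, 75)), -9605), 41024), -1) = Pow(Add(Add(Rational(-31212, 25), -9605), 41024), -1) = Pow(Add(Rational(-271337, 25), 41024), -1) = Pow(Rational(754263, 25), -1) = Rational(25, 754263)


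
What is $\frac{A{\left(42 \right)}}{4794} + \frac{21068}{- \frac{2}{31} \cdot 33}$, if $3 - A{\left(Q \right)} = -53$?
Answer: $- \frac{260916338}{26367} \approx -9895.6$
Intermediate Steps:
$A{\left(Q \right)} = 56$ ($A{\left(Q \right)} = 3 - -53 = 3 + 53 = 56$)
$\frac{A{\left(42 \right)}}{4794} + \frac{21068}{- \frac{2}{31} \cdot 33} = \frac{56}{4794} + \frac{21068}{- \frac{2}{31} \cdot 33} = 56 \cdot \frac{1}{4794} + \frac{21068}{\left(-2\right) \frac{1}{31} \cdot 33} = \frac{28}{2397} + \frac{21068}{\left(- \frac{2}{31}\right) 33} = \frac{28}{2397} + \frac{21068}{- \frac{66}{31}} = \frac{28}{2397} + 21068 \left(- \frac{31}{66}\right) = \frac{28}{2397} - \frac{326554}{33} = - \frac{260916338}{26367}$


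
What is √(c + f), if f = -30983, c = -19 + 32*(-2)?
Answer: 7*I*√634 ≈ 176.26*I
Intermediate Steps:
c = -83 (c = -19 - 64 = -83)
√(c + f) = √(-83 - 30983) = √(-31066) = 7*I*√634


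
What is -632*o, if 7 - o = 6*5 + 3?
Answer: 16432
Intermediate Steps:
o = -26 (o = 7 - (6*5 + 3) = 7 - (30 + 3) = 7 - 1*33 = 7 - 33 = -26)
-632*o = -632*(-26) = 16432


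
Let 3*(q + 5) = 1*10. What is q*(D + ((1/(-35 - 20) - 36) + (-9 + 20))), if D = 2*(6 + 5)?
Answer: 166/33 ≈ 5.0303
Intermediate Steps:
D = 22 (D = 2*11 = 22)
q = -5/3 (q = -5 + (1*10)/3 = -5 + (1/3)*10 = -5 + 10/3 = -5/3 ≈ -1.6667)
q*(D + ((1/(-35 - 20) - 36) + (-9 + 20))) = -5*(22 + ((1/(-35 - 20) - 36) + (-9 + 20)))/3 = -5*(22 + ((1/(-55) - 36) + 11))/3 = -5*(22 + ((-1/55 - 36) + 11))/3 = -5*(22 + (-1981/55 + 11))/3 = -5*(22 - 1376/55)/3 = -5/3*(-166/55) = 166/33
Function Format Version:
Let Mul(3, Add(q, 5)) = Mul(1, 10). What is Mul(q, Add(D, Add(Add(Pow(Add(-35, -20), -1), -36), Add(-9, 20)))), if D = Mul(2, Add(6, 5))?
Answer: Rational(166, 33) ≈ 5.0303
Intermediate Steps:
D = 22 (D = Mul(2, 11) = 22)
q = Rational(-5, 3) (q = Add(-5, Mul(Rational(1, 3), Mul(1, 10))) = Add(-5, Mul(Rational(1, 3), 10)) = Add(-5, Rational(10, 3)) = Rational(-5, 3) ≈ -1.6667)
Mul(q, Add(D, Add(Add(Pow(Add(-35, -20), -1), -36), Add(-9, 20)))) = Mul(Rational(-5, 3), Add(22, Add(Add(Pow(Add(-35, -20), -1), -36), Add(-9, 20)))) = Mul(Rational(-5, 3), Add(22, Add(Add(Pow(-55, -1), -36), 11))) = Mul(Rational(-5, 3), Add(22, Add(Add(Rational(-1, 55), -36), 11))) = Mul(Rational(-5, 3), Add(22, Add(Rational(-1981, 55), 11))) = Mul(Rational(-5, 3), Add(22, Rational(-1376, 55))) = Mul(Rational(-5, 3), Rational(-166, 55)) = Rational(166, 33)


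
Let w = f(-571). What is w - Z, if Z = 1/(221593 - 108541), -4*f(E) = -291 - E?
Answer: -7913641/113052 ≈ -70.000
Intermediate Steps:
f(E) = 291/4 + E/4 (f(E) = -(-291 - E)/4 = 291/4 + E/4)
w = -70 (w = 291/4 + (¼)*(-571) = 291/4 - 571/4 = -70)
Z = 1/113052 ≈ 8.8455e-6
w - Z = -70 - 1*1/113052 = -70 - 1/113052 = -7913641/113052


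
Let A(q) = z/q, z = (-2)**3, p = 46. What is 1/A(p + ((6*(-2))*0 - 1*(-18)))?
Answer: -8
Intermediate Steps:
z = -8
A(q) = -8/q
1/A(p + ((6*(-2))*0 - 1*(-18))) = 1/(-8/(46 + ((6*(-2))*0 - 1*(-18)))) = 1/(-8/(46 + (-12*0 + 18))) = 1/(-8/(46 + (0 + 18))) = 1/(-8/(46 + 18)) = 1/(-8/64) = 1/(-8*1/64) = 1/(-1/8) = -8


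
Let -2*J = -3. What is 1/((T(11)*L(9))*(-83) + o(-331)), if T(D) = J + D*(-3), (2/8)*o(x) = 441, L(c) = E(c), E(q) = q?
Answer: 2/50589 ≈ 3.9534e-5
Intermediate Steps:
J = 3/2 (J = -1/2*(-3) = 3/2 ≈ 1.5000)
L(c) = c
o(x) = 1764 (o(x) = 4*441 = 1764)
T(D) = 3/2 - 3*D (T(D) = 3/2 + D*(-3) = 3/2 - 3*D)
1/((T(11)*L(9))*(-83) + o(-331)) = 1/(((3/2 - 3*11)*9)*(-83) + 1764) = 1/(((3/2 - 33)*9)*(-83) + 1764) = 1/(-63/2*9*(-83) + 1764) = 1/(-567/2*(-83) + 1764) = 1/(47061/2 + 1764) = 1/(50589/2) = 2/50589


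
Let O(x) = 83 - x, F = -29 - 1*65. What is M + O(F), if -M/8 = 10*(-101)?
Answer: 8257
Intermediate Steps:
M = 8080 (M = -80*(-101) = -8*(-1010) = 8080)
F = -94 (F = -29 - 65 = -94)
M + O(F) = 8080 + (83 - 1*(-94)) = 8080 + (83 + 94) = 8080 + 177 = 8257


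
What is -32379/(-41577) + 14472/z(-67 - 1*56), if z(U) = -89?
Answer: -199606871/1233451 ≈ -161.83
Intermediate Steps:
-32379/(-41577) + 14472/z(-67 - 1*56) = -32379/(-41577) + 14472/(-89) = -32379*(-1/41577) + 14472*(-1/89) = 10793/13859 - 14472/89 = -199606871/1233451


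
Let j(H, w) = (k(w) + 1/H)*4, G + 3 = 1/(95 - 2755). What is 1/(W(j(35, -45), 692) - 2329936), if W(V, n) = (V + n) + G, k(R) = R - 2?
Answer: -2660/6196296797 ≈ -4.2929e-7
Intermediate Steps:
k(R) = -2 + R
G = -7981/2660 (G = -3 + 1/(95 - 2755) = -3 + 1/(-2660) = -3 - 1/2660 = -7981/2660 ≈ -3.0004)
j(H, w) = -8 + 4*w + 4/H (j(H, w) = ((-2 + w) + 1/H)*4 = (-2 + w + 1/H)*4 = -8 + 4*w + 4/H)
W(V, n) = -7981/2660 + V + n (W(V, n) = (V + n) - 7981/2660 = -7981/2660 + V + n)
1/(W(j(35, -45), 692) - 2329936) = 1/((-7981/2660 + (-8 + 4*(-45) + 4/35) + 692) - 2329936) = 1/((-7981/2660 + (-8 - 180 + 4*(1/35)) + 692) - 2329936) = 1/((-7981/2660 + (-8 - 180 + 4/35) + 692) - 2329936) = 1/((-7981/2660 - 6576/35 + 692) - 2329936) = 1/(1332963/2660 - 2329936) = 1/(-6196296797/2660) = -2660/6196296797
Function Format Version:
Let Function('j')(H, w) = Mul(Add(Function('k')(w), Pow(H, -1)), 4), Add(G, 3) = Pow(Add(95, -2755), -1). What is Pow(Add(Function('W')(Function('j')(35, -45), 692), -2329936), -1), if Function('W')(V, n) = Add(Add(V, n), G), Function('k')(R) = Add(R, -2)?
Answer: Rational(-2660, 6196296797) ≈ -4.2929e-7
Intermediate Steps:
Function('k')(R) = Add(-2, R)
G = Rational(-7981, 2660) (G = Add(-3, Pow(Add(95, -2755), -1)) = Add(-3, Pow(-2660, -1)) = Add(-3, Rational(-1, 2660)) = Rational(-7981, 2660) ≈ -3.0004)
Function('j')(H, w) = Add(-8, Mul(4, w), Mul(4, Pow(H, -1))) (Function('j')(H, w) = Mul(Add(Add(-2, w), Pow(H, -1)), 4) = Mul(Add(-2, w, Pow(H, -1)), 4) = Add(-8, Mul(4, w), Mul(4, Pow(H, -1))))
Function('W')(V, n) = Add(Rational(-7981, 2660), V, n) (Function('W')(V, n) = Add(Add(V, n), Rational(-7981, 2660)) = Add(Rational(-7981, 2660), V, n))
Pow(Add(Function('W')(Function('j')(35, -45), 692), -2329936), -1) = Pow(Add(Add(Rational(-7981, 2660), Add(-8, Mul(4, -45), Mul(4, Pow(35, -1))), 692), -2329936), -1) = Pow(Add(Add(Rational(-7981, 2660), Add(-8, -180, Mul(4, Rational(1, 35))), 692), -2329936), -1) = Pow(Add(Add(Rational(-7981, 2660), Add(-8, -180, Rational(4, 35)), 692), -2329936), -1) = Pow(Add(Add(Rational(-7981, 2660), Rational(-6576, 35), 692), -2329936), -1) = Pow(Add(Rational(1332963, 2660), -2329936), -1) = Pow(Rational(-6196296797, 2660), -1) = Rational(-2660, 6196296797)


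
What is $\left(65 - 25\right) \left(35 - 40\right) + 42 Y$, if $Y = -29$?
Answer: $-1418$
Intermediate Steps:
$\left(65 - 25\right) \left(35 - 40\right) + 42 Y = \left(65 - 25\right) \left(35 - 40\right) + 42 \left(-29\right) = 40 \left(-5\right) - 1218 = -200 - 1218 = -1418$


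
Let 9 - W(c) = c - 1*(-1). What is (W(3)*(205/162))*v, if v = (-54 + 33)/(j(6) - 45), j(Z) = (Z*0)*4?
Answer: 1435/486 ≈ 2.9527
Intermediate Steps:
j(Z) = 0 (j(Z) = 0*4 = 0)
W(c) = 8 - c (W(c) = 9 - (c - 1*(-1)) = 9 - (c + 1) = 9 - (1 + c) = 9 + (-1 - c) = 8 - c)
v = 7/15 (v = (-54 + 33)/(0 - 45) = -21/(-45) = -21*(-1/45) = 7/15 ≈ 0.46667)
(W(3)*(205/162))*v = ((8 - 1*3)*(205/162))*(7/15) = ((8 - 3)*(205*(1/162)))*(7/15) = (5*(205/162))*(7/15) = (1025/162)*(7/15) = 1435/486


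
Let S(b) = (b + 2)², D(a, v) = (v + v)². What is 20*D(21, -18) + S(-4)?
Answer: 25924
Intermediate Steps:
D(a, v) = 4*v² (D(a, v) = (2*v)² = 4*v²)
S(b) = (2 + b)²
20*D(21, -18) + S(-4) = 20*(4*(-18)²) + (2 - 4)² = 20*(4*324) + (-2)² = 20*1296 + 4 = 25920 + 4 = 25924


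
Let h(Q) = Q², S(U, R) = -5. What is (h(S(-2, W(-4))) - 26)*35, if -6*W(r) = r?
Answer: -35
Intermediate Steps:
W(r) = -r/6
(h(S(-2, W(-4))) - 26)*35 = ((-5)² - 26)*35 = (25 - 26)*35 = -1*35 = -35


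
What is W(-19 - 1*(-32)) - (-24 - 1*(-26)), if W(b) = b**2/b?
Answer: 11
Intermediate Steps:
W(b) = b
W(-19 - 1*(-32)) - (-24 - 1*(-26)) = (-19 - 1*(-32)) - (-24 - 1*(-26)) = (-19 + 32) - (-24 + 26) = 13 - 1*2 = 13 - 2 = 11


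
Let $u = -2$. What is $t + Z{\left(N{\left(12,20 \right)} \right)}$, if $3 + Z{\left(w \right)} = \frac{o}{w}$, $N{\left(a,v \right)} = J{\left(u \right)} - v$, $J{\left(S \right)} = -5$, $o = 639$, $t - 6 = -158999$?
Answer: $- \frac{3975539}{25} \approx -1.5902 \cdot 10^{5}$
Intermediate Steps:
$t = -158993$ ($t = 6 - 158999 = -158993$)
$N{\left(a,v \right)} = -5 - v$
$Z{\left(w \right)} = -3 + \frac{639}{w}$
$t + Z{\left(N{\left(12,20 \right)} \right)} = -158993 + \left(-3 + \frac{639}{-5 - 20}\right) = -158993 + \left(-3 + \frac{639}{-25}\right) = -158993 + \left(-3 + 639 \left(- \frac{1}{25}\right)\right) = -158993 - \frac{714}{25} = - \frac{3975539}{25}$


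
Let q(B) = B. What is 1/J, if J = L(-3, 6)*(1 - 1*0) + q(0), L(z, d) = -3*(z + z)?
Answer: 1/18 ≈ 0.055556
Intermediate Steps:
L(z, d) = -6*z
J = 18 (J = (-6*(-3))*(1 - 1*0) + 0 = 18*(1 + 0) + 0 = 18*1 + 0 = 18 + 0 = 18)
1/J = 1/18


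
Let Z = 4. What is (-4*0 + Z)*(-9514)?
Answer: -38056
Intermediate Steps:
(-4*0 + Z)*(-9514) = (-4*0 + 4)*(-9514) = (0 + 4)*(-9514) = 4*(-9514) = -38056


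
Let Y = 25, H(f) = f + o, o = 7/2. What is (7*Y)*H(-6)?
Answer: -875/2 ≈ -437.50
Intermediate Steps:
o = 7/2 (o = 7*(1/2) = 7/2 ≈ 3.5000)
H(f) = 7/2 + f (H(f) = f + 7/2 = 7/2 + f)
(7*Y)*H(-6) = (7*25)*(7/2 - 6) = 175*(-5/2) = -875/2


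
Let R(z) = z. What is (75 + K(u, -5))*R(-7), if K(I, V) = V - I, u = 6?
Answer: -448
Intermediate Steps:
(75 + K(u, -5))*R(-7) = (75 + (-5 - 1*6))*(-7) = (75 + (-5 - 6))*(-7) = (75 - 11)*(-7) = 64*(-7) = -448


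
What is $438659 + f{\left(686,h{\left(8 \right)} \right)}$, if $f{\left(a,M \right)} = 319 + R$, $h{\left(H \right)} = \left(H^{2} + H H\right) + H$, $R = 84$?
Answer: $439062$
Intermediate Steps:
$h{\left(H \right)} = H + 2 H^{2}$ ($h{\left(H \right)} = \left(H^{2} + H^{2}\right) + H = 2 H^{2} + H = H + 2 H^{2}$)
$f{\left(a,M \right)} = 403$ ($f{\left(a,M \right)} = 319 + 84 = 403$)
$438659 + f{\left(686,h{\left(8 \right)} \right)} = 438659 + 403 = 439062$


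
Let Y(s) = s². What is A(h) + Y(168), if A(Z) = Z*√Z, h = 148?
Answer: 28224 + 296*√37 ≈ 30025.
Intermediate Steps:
A(Z) = Z^(3/2)
A(h) + Y(168) = 148^(3/2) + 168² = 296*√37 + 28224 = 28224 + 296*√37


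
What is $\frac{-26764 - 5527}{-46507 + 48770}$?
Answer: $- \frac{32291}{2263} \approx -14.269$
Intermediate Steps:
$\frac{-26764 - 5527}{-46507 + 48770} = - \frac{32291}{2263}$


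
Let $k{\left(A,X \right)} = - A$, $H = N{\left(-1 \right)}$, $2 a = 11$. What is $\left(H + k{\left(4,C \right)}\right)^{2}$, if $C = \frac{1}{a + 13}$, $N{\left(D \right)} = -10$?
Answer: $196$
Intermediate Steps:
$a = \frac{11}{2}$ ($a = \frac{1}{2} \cdot 11 = \frac{11}{2} \approx 5.5$)
$H = -10$
$C = \frac{2}{37}$ ($C = \frac{1}{\frac{11}{2} + 13} = \frac{1}{\frac{37}{2}} = \frac{2}{37} \approx 0.054054$)
$\left(H + k{\left(4,C \right)}\right)^{2} = \left(-10 - 4\right)^{2} = \left(-14\right)^{2} = 196$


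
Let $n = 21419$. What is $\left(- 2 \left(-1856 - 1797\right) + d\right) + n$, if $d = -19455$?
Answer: $9270$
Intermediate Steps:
$\left(- 2 \left(-1856 - 1797\right) + d\right) + n = \left(- 2 \left(-1856 - 1797\right) - 19455\right) + 21419 = \left(\left(-2\right) \left(-3653\right) - 19455\right) + 21419 = \left(7306 - 19455\right) + 21419 = -12149 + 21419 = 9270$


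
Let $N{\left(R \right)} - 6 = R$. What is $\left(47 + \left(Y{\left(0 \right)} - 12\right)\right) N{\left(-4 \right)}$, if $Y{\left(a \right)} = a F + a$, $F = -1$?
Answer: $70$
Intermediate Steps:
$N{\left(R \right)} = 6 + R$
$Y{\left(a \right)} = 0$ ($Y{\left(a \right)} = a \left(-1\right) + a = - a + a = 0$)
$\left(47 + \left(Y{\left(0 \right)} - 12\right)\right) N{\left(-4 \right)} = \left(47 + \left(0 - 12\right)\right) \left(6 - 4\right) = \left(47 - 12\right) 2 = 35 \cdot 2 = 70$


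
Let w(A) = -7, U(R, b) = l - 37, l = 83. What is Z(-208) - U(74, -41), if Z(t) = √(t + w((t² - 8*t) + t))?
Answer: -46 + I*√215 ≈ -46.0 + 14.663*I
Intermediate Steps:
U(R, b) = 46 (U(R, b) = 83 - 37 = 46)
Z(t) = √(-7 + t) (Z(t) = √(t - 7) = √(-7 + t))
Z(-208) - U(74, -41) = √(-7 - 208) - 1*46 = √(-215) - 46 = I*√215 - 46 = -46 + I*√215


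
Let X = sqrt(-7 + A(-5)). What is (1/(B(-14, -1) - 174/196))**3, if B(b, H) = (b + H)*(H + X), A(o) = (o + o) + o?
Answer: 941192/(27*(461 - 490*I*sqrt(22))**3) ≈ -1.5144e-6 - 2.243e-6*I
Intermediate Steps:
A(o) = 3*o (A(o) = 2*o + o = 3*o)
X = I*sqrt(22) (X = sqrt(-7 + 3*(-5)) = sqrt(-7 - 15) = sqrt(-22) = I*sqrt(22) ≈ 4.6904*I)
B(b, H) = (H + b)*(H + I*sqrt(22)) (B(b, H) = (b + H)*(H + I*sqrt(22)) = (H + b)*(H + I*sqrt(22)))
(1/(B(-14, -1) - 174/196))**3 = (1/(((-1)**2 - 1*(-14) + I*(-1)*sqrt(22) + I*(-14)*sqrt(22)) - 174/196))**3 = (1/((1 + 14 - I*sqrt(22) - 14*I*sqrt(22)) - 174*1/196))**3 = (1/((15 - 15*I*sqrt(22)) - 87/98))**3 = (1/(1383/98 - 15*I*sqrt(22)))**3 = (1383/98 - 15*I*sqrt(22))**(-3)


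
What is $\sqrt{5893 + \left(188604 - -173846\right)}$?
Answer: $3 \sqrt{40927} \approx 606.91$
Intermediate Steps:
$\sqrt{5893 + \left(188604 - -173846\right)} = \sqrt{5893 + \left(188604 + 173846\right)} = \sqrt{5893 + 362450} = \sqrt{368343} = 3 \sqrt{40927}$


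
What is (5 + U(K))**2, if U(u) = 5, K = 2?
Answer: 100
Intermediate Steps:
(5 + U(K))**2 = (5 + 5)**2 = 10**2 = 100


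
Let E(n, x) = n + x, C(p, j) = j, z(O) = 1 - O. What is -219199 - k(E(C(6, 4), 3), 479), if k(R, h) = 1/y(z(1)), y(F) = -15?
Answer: -3287984/15 ≈ -2.1920e+5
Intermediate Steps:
k(R, h) = -1/15 (k(R, h) = 1/(-15) = -1/15)
-219199 - k(E(C(6, 4), 3), 479) = -219199 - 1*(-1/15) = -219199 + 1/15 = -3287984/15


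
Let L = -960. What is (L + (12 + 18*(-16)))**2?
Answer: 1527696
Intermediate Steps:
(L + (12 + 18*(-16)))**2 = (-960 + (12 + 18*(-16)))**2 = (-960 + (12 - 288))**2 = (-960 - 276)**2 = (-1236)**2 = 1527696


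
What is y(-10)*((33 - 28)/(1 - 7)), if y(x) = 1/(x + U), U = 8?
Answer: 5/12 ≈ 0.41667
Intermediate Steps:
y(x) = 1/(8 + x) (y(x) = 1/(x + 8) = 1/(8 + x))
y(-10)*((33 - 28)/(1 - 7)) = ((33 - 28)/(1 - 7))/(8 - 10) = (5/(-6))/(-2) = -5*(-1)/(2*6) = -½*(-⅚) = 5/12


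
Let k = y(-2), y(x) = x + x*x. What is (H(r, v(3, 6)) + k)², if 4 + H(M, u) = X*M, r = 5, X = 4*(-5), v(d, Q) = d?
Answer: 10404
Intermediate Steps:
y(x) = x + x²
k = 2 (k = -2*(1 - 2) = -2*(-1) = 2)
X = -20
H(M, u) = -4 - 20*M
(H(r, v(3, 6)) + k)² = ((-4 - 20*5) + 2)² = ((-4 - 100) + 2)² = (-104 + 2)² = (-102)² = 10404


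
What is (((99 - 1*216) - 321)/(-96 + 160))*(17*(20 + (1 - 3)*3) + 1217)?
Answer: -318645/32 ≈ -9957.7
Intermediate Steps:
(((99 - 1*216) - 321)/(-96 + 160))*(17*(20 + (1 - 3)*3) + 1217) = (((99 - 216) - 321)/64)*(17*(20 - 2*3) + 1217) = ((-117 - 321)*(1/64))*(17*(20 - 6) + 1217) = (-438*1/64)*(17*14 + 1217) = -219*(238 + 1217)/32 = -219/32*1455 = -318645/32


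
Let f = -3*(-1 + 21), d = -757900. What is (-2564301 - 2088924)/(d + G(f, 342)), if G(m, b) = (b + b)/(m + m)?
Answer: 46532250/7579057 ≈ 6.1396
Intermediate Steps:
f = -60 (f = -3*20 = -60)
G(m, b) = b/m (G(m, b) = (2*b)/((2*m)) = (2*b)*(1/(2*m)) = b/m)
(-2564301 - 2088924)/(d + G(f, 342)) = (-2564301 - 2088924)/(-757900 + 342/(-60)) = -4653225/(-757900 + 342*(-1/60)) = -4653225/(-757900 - 57/10) = -4653225/(-7579057/10) = -4653225*(-10/7579057) = 46532250/7579057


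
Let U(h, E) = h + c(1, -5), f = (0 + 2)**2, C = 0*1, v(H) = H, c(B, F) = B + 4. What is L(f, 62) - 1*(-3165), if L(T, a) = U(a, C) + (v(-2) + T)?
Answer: 3234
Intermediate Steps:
c(B, F) = 4 + B
C = 0
f = 4 (f = 2**2 = 4)
U(h, E) = 5 + h (U(h, E) = h + (4 + 1) = h + 5 = 5 + h)
L(T, a) = 3 + T + a (L(T, a) = (5 + a) + (-2 + T) = 3 + T + a)
L(f, 62) - 1*(-3165) = (3 + 4 + 62) - 1*(-3165) = 69 + 3165 = 3234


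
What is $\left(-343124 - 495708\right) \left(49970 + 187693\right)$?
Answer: $-199359329616$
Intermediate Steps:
$\left(-343124 - 495708\right) \left(49970 + 187693\right) = \left(-838832\right) 237663 = -199359329616$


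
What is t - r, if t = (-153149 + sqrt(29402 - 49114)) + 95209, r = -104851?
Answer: 46911 + 16*I*sqrt(77) ≈ 46911.0 + 140.4*I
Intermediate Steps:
t = -57940 + 16*I*sqrt(77) (t = (-153149 + sqrt(-19712)) + 95209 = (-153149 + 16*I*sqrt(77)) + 95209 = -57940 + 16*I*sqrt(77) ≈ -57940.0 + 140.4*I)
t - r = (-57940 + 16*I*sqrt(77)) - 1*(-104851) = (-57940 + 16*I*sqrt(77)) + 104851 = 46911 + 16*I*sqrt(77)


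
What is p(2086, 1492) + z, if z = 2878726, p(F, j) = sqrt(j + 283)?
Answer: 2878726 + 5*sqrt(71) ≈ 2.8788e+6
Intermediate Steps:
p(F, j) = sqrt(283 + j)
p(2086, 1492) + z = sqrt(283 + 1492) + 2878726 = sqrt(1775) + 2878726 = 5*sqrt(71) + 2878726 = 2878726 + 5*sqrt(71)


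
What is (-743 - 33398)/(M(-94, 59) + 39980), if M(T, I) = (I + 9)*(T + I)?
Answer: -34141/37600 ≈ -0.90801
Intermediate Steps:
M(T, I) = (9 + I)*(I + T)
(-743 - 33398)/(M(-94, 59) + 39980) = (-743 - 33398)/((59² + 9*59 + 9*(-94) + 59*(-94)) + 39980) = -34141/((3481 + 531 - 846 - 5546) + 39980) = -34141/(-2380 + 39980) = -34141/37600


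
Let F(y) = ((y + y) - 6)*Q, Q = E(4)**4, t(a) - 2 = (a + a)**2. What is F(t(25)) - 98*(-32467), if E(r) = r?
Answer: 4461254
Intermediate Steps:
t(a) = 2 + 4*a**2 (t(a) = 2 + (a + a)**2 = 2 + (2*a)**2 = 2 + 4*a**2)
Q = 256 (Q = 4**4 = 256)
F(y) = -1536 + 512*y (F(y) = ((y + y) - 6)*256 = (2*y - 6)*256 = (-6 + 2*y)*256 = -1536 + 512*y)
F(t(25)) - 98*(-32467) = (-1536 + 512*(2 + 4*25**2)) - 98*(-32467) = (-1536 + 512*(2 + 4*625)) - 1*(-3181766) = (-1536 + 512*(2 + 2500)) + 3181766 = (-1536 + 512*2502) + 3181766 = (-1536 + 1281024) + 3181766 = 1279488 + 3181766 = 4461254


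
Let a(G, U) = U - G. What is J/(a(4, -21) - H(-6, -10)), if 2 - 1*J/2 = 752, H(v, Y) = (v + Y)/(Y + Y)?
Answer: 2500/43 ≈ 58.140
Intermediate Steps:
H(v, Y) = (Y + v)/(2*Y) (H(v, Y) = (Y + v)/((2*Y)) = (Y + v)*(1/(2*Y)) = (Y + v)/(2*Y))
J = -1500 (J = 4 - 2*752 = 4 - 1504 = -1500)
J/(a(4, -21) - H(-6, -10)) = -1500/((-21 - 1*4) - (-10 - 6)/(2*(-10))) = -1500/((-21 - 4) - (-1)*(-16)/(2*10)) = -1500/(-25 - 1*4/5) = -1500/(-25 - 4/5) = -1500/(-129/5) = -1500*(-5/129) = 2500/43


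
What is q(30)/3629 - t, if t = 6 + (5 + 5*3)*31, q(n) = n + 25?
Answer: -2271699/3629 ≈ -625.98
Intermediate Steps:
q(n) = 25 + n
t = 626 (t = 6 + (5 + 15)*31 = 6 + 20*31 = 6 + 620 = 626)
q(30)/3629 - t = (25 + 30)/3629 - 1*626 = 55*(1/3629) - 626 = 55/3629 - 626 = -2271699/3629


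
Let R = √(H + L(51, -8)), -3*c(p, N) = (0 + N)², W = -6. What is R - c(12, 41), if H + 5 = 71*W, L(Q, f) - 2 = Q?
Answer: 1681/3 + 3*I*√42 ≈ 560.33 + 19.442*I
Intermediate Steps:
L(Q, f) = 2 + Q
H = -431 (H = -5 + 71*(-6) = -5 - 426 = -431)
c(p, N) = -N²/3 (c(p, N) = -(0 + N)²/3 = -N²/3)
R = 3*I*√42 (R = √(-431 + (2 + 51)) = √(-431 + 53) = √(-378) = 3*I*√42 ≈ 19.442*I)
R - c(12, 41) = 3*I*√42 - (-1)*41²/3 = 3*I*√42 - (-1)*1681/3 = 3*I*√42 - 1*(-1681/3) = 3*I*√42 + 1681/3 = 1681/3 + 3*I*√42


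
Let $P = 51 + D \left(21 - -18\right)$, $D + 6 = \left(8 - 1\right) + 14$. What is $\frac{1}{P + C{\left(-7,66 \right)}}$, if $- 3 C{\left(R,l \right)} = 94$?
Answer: $\frac{3}{1814} \approx 0.0016538$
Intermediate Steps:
$D = 15$ ($D = -6 + \left(\left(8 - 1\right) + 14\right) = -6 + \left(7 + 14\right) = -6 + 21 = 15$)
$C{\left(R,l \right)} = - \frac{94}{3}$ ($C{\left(R,l \right)} = \left(- \frac{1}{3}\right) 94 = - \frac{94}{3}$)
$P = 636$ ($P = 51 + 15 \left(21 - -18\right) = 51 + 15 \left(21 + 18\right) = 51 + 15 \cdot 39 = 51 + 585 = 636$)
$\frac{1}{P + C{\left(-7,66 \right)}} = \frac{1}{636 - \frac{94}{3}} = \frac{1}{\frac{1814}{3}} = \frac{3}{1814}$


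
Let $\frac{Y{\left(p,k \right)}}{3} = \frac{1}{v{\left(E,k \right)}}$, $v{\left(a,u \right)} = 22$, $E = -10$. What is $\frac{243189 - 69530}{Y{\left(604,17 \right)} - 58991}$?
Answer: $- \frac{3820498}{1297799} \approx -2.9438$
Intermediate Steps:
$Y{\left(p,k \right)} = \frac{3}{22}$
$\frac{243189 - 69530}{Y{\left(604,17 \right)} - 58991} = \frac{243189 - 69530}{\frac{3}{22} - 58991} = \frac{173659}{- \frac{1297799}{22}} = 173659 \left(- \frac{22}{1297799}\right) = - \frac{3820498}{1297799}$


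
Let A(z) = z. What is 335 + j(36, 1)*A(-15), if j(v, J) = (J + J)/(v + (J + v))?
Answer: 24425/73 ≈ 334.59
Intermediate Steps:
j(v, J) = 2*J/(J + 2*v) (j(v, J) = (2*J)/(J + 2*v) = 2*J/(J + 2*v))
335 + j(36, 1)*A(-15) = 335 + (2*1/(1 + 2*36))*(-15) = 335 + (2*1/(1 + 72))*(-15) = 335 + (2*1/73)*(-15) = 335 + (2*1*(1/73))*(-15) = 335 + (2/73)*(-15) = 335 - 30/73 = 24425/73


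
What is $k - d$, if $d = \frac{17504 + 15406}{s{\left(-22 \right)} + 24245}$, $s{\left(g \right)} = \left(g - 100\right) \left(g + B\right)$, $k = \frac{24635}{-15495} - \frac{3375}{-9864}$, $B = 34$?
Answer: $- \frac{208321794767}{77375757624} \approx -2.6923$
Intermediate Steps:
$k = - \frac{4237867}{3396504}$ ($k = 24635 \left(- \frac{1}{15495}\right) - - \frac{375}{1096} = - \frac{4927}{3099} + \frac{375}{1096} = - \frac{4237867}{3396504} \approx -1.2477$)
$s{\left(g \right)} = \left(-100 + g\right) \left(34 + g\right)$ ($s{\left(g \right)} = \left(g - 100\right) \left(g + 34\right) = \left(-100 + g\right) \left(34 + g\right)$)
$d = \frac{32910}{22781}$ ($d = \frac{17504 + 15406}{\left(-3400 + \left(-22\right)^{2} - -1452\right) + 24245} = \frac{32910}{\left(-3400 + 484 + 1452\right) + 24245} = \frac{32910}{-1464 + 24245} = \frac{32910}{22781} \approx 1.4446$)
$k - d = - \frac{4237867}{3396504} - \frac{32910}{22781} = - \frac{208321794767}{77375757624}$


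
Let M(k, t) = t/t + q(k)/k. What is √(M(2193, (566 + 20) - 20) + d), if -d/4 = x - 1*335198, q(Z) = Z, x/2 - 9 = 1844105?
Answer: I*√13412118 ≈ 3662.3*I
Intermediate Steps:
x = 3688228 (x = 18 + 2*1844105 = 18 + 3688210 = 3688228)
M(k, t) = 2 (M(k, t) = t/t + k/k = 1 + 1 = 2)
d = -13412120 (d = -4*(3688228 - 1*335198) = -4*(3688228 - 335198) = -4*3353030 = -13412120)
√(M(2193, (566 + 20) - 20) + d) = √(2 - 13412120) = √(-13412118) = I*√13412118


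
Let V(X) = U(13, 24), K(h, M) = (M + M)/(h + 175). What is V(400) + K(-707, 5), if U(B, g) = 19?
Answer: 5049/266 ≈ 18.981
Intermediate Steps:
K(h, M) = 2*M/(175 + h) (K(h, M) = (2*M)/(175 + h) = 2*M/(175 + h))
V(X) = 19
V(400) + K(-707, 5) = 19 + 2*5/(175 - 707) = 19 + 2*5/(-532) = 19 + 2*5*(-1/532) = 19 - 5/266 = 5049/266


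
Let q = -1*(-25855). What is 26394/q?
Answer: 26394/25855 ≈ 1.0208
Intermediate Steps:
q = 25855
26394/q = 26394/25855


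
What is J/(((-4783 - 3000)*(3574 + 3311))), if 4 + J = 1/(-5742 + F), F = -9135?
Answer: 59509/797198252535 ≈ 7.4648e-8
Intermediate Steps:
J = -59509/14877 (J = -4 + 1/(-5742 - 9135) = -4 + 1/(-14877) = -4 - 1/14877 = -59509/14877 ≈ -4.0001)
J/(((-4783 - 3000)*(3574 + 3311))) = -59509*1/((-4783 - 3000)*(3574 + 3311))/14877 = -59509/(14877*((-7783*6885))) = -59509/14877/(-53585955) = -59509/14877*(-1/53585955) = 59509/797198252535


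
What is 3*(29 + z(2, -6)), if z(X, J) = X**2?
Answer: 99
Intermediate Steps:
3*(29 + z(2, -6)) = 3*(29 + 2**2) = 3*(29 + 4) = 3*33 = 99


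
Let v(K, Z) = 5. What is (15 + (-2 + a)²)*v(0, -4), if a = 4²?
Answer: 1055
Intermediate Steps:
a = 16
(15 + (-2 + a)²)*v(0, -4) = (15 + (-2 + 16)²)*5 = (15 + 14²)*5 = (15 + 196)*5 = 211*5 = 1055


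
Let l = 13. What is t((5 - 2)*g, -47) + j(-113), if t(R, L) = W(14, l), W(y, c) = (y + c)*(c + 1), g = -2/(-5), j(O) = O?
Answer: 265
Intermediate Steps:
g = 2/5 (g = -2*(-1/5) = 2/5 ≈ 0.40000)
W(y, c) = (1 + c)*(c + y) (W(y, c) = (c + y)*(1 + c) = (1 + c)*(c + y))
t(R, L) = 378 (t(R, L) = 13 + 14 + 13**2 + 13*14 = 13 + 14 + 169 + 182 = 378)
t((5 - 2)*g, -47) + j(-113) = 378 - 113 = 265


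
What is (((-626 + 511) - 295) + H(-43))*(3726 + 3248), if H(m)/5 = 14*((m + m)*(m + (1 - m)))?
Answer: -44842820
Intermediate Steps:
H(m) = 140*m (H(m) = 5*(14*((m + m)*(m + (1 - m)))) = 5*(14*((2*m)*1)) = 5*(14*(2*m)) = 5*(28*m) = 140*m)
(((-626 + 511) - 295) + H(-43))*(3726 + 3248) = (((-626 + 511) - 295) + 140*(-43))*(3726 + 3248) = ((-115 - 295) - 6020)*6974 = (-410 - 6020)*6974 = -6430*6974 = -44842820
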